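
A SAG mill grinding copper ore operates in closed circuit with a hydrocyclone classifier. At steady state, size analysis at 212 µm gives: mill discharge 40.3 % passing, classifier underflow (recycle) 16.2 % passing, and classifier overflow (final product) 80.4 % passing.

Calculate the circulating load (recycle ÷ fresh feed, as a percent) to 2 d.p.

Mass balance on the −212 µm fraction:
d + r·d = r·u + o → r(d−u) = o−d
r = (80.4 − 40.3)/(40.3 − 16.2) = 40.1/24.1 = 1.6639
CL = 100·r = 166.39 %

CL = 166.39 %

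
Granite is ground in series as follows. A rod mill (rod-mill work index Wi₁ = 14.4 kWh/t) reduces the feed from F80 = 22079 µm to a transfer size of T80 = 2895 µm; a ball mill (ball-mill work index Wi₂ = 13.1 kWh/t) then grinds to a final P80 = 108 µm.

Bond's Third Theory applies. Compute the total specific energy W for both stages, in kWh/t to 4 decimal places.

W = 10 Wi (1/√P80 − 1/√F80)  [Bond]
Stage 1 (22079→2895 µm, Wi₁=14.4): W₁ = 10·14.4·(0.018586 − 0.006730) = 1.7072 kWh/t
Stage 2 (2895→108 µm, Wi₂=13.1): W₂ = 10·13.1·(0.096225 − 0.018586) = 10.1708 kWh/t
W = W₁ + W₂ = 1.7072 + 10.1708 = 11.8780 kWh/t

W = 11.8780 kWh/t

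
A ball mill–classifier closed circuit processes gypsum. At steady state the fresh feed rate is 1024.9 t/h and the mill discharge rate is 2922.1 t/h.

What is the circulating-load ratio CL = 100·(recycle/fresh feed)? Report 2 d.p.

M = F + R at steady state, so:
R = M − F = 2922.1 − 1024.9 = 1897.2 t/h
CL = 100·R/F = 100·1897.2/1024.9 = 185.11 %

CL = 185.11 %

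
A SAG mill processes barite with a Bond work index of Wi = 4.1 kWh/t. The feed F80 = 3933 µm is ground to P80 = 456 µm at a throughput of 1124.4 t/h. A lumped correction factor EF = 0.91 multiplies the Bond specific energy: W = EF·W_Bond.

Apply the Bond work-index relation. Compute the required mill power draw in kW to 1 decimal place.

Bond: W = 10·Wi·(1/√P80 − 1/√F80)
W = 10·4.1·(1/√456 − 1/√3933) = 10·4.1·(0.030884) = 1.2662 kWh/t
With EF = 0.91: W = 1.2662·0.91 = 1.1523 kWh/t
P = W·T = 1.1523·1124.4 = 1295.6 kW

P = 1295.6 kW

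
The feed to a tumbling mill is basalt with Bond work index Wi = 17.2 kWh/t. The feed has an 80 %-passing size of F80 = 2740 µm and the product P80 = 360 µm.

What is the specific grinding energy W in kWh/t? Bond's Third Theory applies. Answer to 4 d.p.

W = 5.7793 kWh/t

Bond:  W = 10 Wi (1/√P − 1/√F)
1/√360 = 0.052705;  1/√2740 = 0.019104
W = 10·17.2·(0.052705 − 0.019104) = 5.7793 kWh/t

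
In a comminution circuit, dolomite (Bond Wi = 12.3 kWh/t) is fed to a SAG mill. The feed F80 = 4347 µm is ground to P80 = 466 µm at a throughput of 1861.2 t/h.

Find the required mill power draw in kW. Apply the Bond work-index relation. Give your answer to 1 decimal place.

P = 7132.7 kW

W = 10 Wi (1/√P80 − 1/√F80)  [Bond]
W = 10·12.3·(1/√466 − 1/√4347) = 10·12.3·(0.031157) = 3.8323 kWh/t
P_mill = W·ṁ = 3.8323·1861.2 = 7132.7 kW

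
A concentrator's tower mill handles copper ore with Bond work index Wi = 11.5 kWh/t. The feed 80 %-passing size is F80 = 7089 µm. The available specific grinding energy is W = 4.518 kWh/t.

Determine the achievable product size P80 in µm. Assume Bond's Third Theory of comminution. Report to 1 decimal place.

P80 = 382.0 µm

W = 10·Wi·(P80^(-½) − F80^(-½))
⇒ 1/√P80 = W/(10·Wi) + 1/√F80
  = 4.5180/(10·11.5) + 1/√7089 = 0.039287 + 0.011877 = 0.051164
P80 = (1/0.051164)² = 19.5450² = 382.01 µm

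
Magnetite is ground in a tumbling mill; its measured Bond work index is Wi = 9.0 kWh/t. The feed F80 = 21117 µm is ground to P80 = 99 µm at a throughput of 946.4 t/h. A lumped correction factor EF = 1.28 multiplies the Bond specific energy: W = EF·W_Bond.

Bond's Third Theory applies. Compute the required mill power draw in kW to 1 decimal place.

W = 10 Wi (1/√P80 − 1/√F80)  [Bond]
W = 10·9.0·(1/√99 − 1/√21117) = 10·9.0·(0.093622) = 8.4260 kWh/t
Corrected W = EF·W_Bond = 1.28·8.4260 = 10.7853 kWh/t
Mill draw = 10.7853 × 946.4 = 10207.2 kW

P = 10207.2 kW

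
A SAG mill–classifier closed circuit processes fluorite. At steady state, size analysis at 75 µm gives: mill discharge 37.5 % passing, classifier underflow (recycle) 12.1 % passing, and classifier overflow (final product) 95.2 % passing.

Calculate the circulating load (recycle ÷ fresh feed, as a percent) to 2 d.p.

CL = 227.17 %

Classifier node, passing 75 µm:
r = (o − d)/(d − u)
r = (95.2 − 37.5)/(37.5 − 12.1) = 57.7/25.4 = 2.2717
CL = 100·r = 227.17 %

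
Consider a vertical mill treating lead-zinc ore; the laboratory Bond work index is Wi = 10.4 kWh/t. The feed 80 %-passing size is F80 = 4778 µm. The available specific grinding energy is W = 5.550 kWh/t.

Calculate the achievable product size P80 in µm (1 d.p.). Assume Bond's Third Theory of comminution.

P80 = 217.3 µm

Bond:  W = 10 Wi (1/√P − 1/√F)
P80^(−½) = W/(10 Wi) + F80^(−½)
  = 5.5500/(10·10.4) + 1/√4778 = 0.053365 + 0.014467 = 0.067832
P80 = (1/0.067832)² = 14.7422² = 217.33 µm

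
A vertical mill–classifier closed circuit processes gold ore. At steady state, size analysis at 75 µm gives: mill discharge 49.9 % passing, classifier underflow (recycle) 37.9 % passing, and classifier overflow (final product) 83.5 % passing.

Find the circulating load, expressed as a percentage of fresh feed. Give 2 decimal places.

CL = 280.00 %

Mass balance on the −75 µm fraction:
r = (o − d)/(d − u)
r = (83.5 − 49.9)/(49.9 − 37.9) = 33.6/12.0 = 2.8000
CL = 100·r = 280.00 %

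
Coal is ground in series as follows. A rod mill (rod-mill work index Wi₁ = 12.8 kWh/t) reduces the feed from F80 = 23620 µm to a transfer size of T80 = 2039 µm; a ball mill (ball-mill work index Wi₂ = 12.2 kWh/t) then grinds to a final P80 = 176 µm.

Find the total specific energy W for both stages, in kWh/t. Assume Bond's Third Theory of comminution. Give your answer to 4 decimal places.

W = 10 Wi (P80^-0.5 − F80^-0.5)
Stage 1 (23620→2039 µm, Wi₁=12.8): W₁ = 10·12.8·(0.022146 − 0.006507) = 2.0018 kWh/t
Stage 2 (2039→176 µm, Wi₂=12.2): W₂ = 10·12.2·(0.075378 − 0.022146) = 6.4943 kWh/t
W = W₁ + W₂ = 2.0018 + 6.4943 = 8.4961 kWh/t

W = 8.4961 kWh/t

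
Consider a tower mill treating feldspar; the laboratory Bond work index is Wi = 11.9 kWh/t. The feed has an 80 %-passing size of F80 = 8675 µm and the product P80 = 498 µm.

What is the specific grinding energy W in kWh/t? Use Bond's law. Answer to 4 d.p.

W_Bond = 10·Wi·(1/√P₈₀ − 1/√F₈₀)
1/√498 = 0.044811;  1/√8675 = 0.010737
W = 10·11.9·(0.044811 − 0.010737) = 4.0549 kWh/t

W = 4.0549 kWh/t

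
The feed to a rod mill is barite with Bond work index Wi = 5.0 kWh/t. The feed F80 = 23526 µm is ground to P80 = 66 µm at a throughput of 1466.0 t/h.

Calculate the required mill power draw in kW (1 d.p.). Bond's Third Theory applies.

P = 8544.7 kW

W = 10·Wi·[P80^(−½) − F80^(−½)]
W = 10·5.0·(1/√66 − 1/√23526) = 10·5.0·(0.116572) = 5.8286 kWh/t
P = W·T = 5.8286·1466.0 = 8544.7 kW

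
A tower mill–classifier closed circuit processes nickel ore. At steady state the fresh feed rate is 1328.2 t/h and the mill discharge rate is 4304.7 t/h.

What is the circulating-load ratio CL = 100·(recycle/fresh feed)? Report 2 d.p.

CL = 224.10 %

Discharge = new feed + return, hence
R = M − F = 4304.7 − 1328.2 = 2976.5 t/h
CL = 100·R/F = 100·2976.5/1328.2 = 224.10 %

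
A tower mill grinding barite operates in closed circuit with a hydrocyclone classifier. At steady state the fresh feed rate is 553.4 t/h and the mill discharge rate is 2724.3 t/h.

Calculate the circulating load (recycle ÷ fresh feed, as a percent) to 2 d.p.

CL = 392.28 %

Mill node: discharge = fresh + recycle.
R = M − F = 2724.3 − 553.4 = 2170.9 t/h
CL = 100·R/F = 100·2170.9/553.4 = 392.28 %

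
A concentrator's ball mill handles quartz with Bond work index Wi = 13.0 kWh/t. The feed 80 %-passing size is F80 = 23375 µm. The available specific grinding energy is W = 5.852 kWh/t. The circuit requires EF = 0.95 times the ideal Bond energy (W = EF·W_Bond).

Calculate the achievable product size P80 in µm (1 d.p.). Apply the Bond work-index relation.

W = 10 Wi (P80^-0.5 − F80^-0.5)
W_Bond = W / EF = 5.852 / 0.95 = 6.1600 kWh/t
⇒ 1/√P80 = W_Bond/(10·Wi) + 1/√F80
  = 6.1600/(10·13.0) + 1/√23375 = 0.047385 + 0.006541 = 0.053925
P80 = (1/0.053925)² = 18.5442² = 343.89 µm

P80 = 343.9 µm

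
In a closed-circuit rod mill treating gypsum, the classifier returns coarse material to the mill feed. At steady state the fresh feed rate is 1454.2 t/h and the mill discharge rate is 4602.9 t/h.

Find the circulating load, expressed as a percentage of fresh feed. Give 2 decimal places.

Mill node: discharge = fresh + recycle.
R = M − F = 4602.9 − 1454.2 = 3148.7 t/h
CL = 100·R/F = 100·3148.7/1454.2 = 216.52 %

CL = 216.52 %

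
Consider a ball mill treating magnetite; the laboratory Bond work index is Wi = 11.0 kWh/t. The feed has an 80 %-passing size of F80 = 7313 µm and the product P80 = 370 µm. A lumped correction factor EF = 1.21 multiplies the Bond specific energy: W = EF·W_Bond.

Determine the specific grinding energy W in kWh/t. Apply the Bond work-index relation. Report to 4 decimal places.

W = 10 Wi / √P80 − 10 Wi / √F80
1/√370 = 0.051988;  1/√7313 = 0.011694
W = 10·11.0·(0.051988 − 0.011694) = 4.4323 kWh/t
Corrected W = EF·W_Bond = 1.21·4.4323 = 5.3631 kWh/t

W = 5.3631 kWh/t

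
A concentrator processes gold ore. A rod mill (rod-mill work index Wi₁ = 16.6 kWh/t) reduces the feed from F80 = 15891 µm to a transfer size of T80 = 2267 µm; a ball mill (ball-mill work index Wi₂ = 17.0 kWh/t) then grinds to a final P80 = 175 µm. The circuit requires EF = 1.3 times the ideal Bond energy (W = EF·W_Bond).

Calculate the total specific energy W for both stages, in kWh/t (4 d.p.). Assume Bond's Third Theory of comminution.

W = 10·Wi·[P80^(−½) − F80^(−½)]
Stage 1 (15891→2267 µm, Wi₁=16.6): W₁ = 10·16.6·(0.021003 − 0.007933) = 2.1696 kWh/t
Stage 2 (2267→175 µm, Wi₂=17.0): W₂ = 10·17.0·(0.075593 − 0.021003) = 9.2803 kWh/t
W = W₁ + W₂ = 2.1696 + 9.2803 = 11.4499 kWh/t
Apply correction: 11.4499 × 1.3 = 14.8849 kWh/t

W = 14.8849 kWh/t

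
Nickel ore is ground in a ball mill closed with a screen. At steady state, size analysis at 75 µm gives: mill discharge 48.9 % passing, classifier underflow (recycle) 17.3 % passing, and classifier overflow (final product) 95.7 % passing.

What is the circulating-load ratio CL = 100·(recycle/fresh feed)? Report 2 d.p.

Two-product formula at 75 µm:
(1+r)·d = r·u + o ⇒ r = (o−d)/(d−u)
r = (95.7 − 48.9)/(48.9 − 17.3) = 46.8/31.6 = 1.4810
CL = 100·r = 148.10 %

CL = 148.10 %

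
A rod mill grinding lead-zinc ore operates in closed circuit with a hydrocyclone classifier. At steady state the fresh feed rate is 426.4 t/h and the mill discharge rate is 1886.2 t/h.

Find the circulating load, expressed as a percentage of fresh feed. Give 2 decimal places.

M = F + R at steady state, so:
R = M − F = 1886.2 − 426.4 = 1459.8 t/h
CL = 100·R/F = 100·1459.8/426.4 = 342.35 %

CL = 342.35 %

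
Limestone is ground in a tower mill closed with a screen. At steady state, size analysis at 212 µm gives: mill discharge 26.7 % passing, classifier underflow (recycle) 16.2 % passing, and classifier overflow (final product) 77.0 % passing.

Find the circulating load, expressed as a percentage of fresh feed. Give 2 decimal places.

Balance %-passing 212 µm (r = R/F):
r = (o − d)/(d − u)
r = (77.0 − 26.7)/(26.7 − 16.2) = 50.3/10.5 = 4.7905
CL = 100·r = 479.05 %

CL = 479.05 %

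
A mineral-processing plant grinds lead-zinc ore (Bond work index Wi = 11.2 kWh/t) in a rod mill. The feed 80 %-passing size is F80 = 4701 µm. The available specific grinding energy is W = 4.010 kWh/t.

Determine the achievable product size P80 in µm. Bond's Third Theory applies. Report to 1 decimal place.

W = 10 Wi (1/√P80 − 1/√F80)  [Bond]
P80^-0.5 = F80^-0.5 + W/(10 Wi)
  = 4.0100/(10·11.2) + 1/√4701 = 0.035804 + 0.014585 = 0.050389
P80 = (1/0.050389)² = 19.8458² = 393.86 µm

P80 = 393.9 µm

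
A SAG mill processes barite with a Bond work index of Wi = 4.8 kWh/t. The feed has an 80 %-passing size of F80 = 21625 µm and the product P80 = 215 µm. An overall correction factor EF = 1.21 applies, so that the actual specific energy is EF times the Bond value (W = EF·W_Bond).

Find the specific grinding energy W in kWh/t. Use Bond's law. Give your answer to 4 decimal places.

W_Bond = 10·Wi·(1/√P₈₀ − 1/√F₈₀)
1/√215 = 0.068199;  1/√21625 = 0.006800
W = 10·4.8·(0.068199 − 0.006800) = 2.9472 kWh/t
Corrected W = EF·W_Bond = 1.21·2.9472 = 3.5661 kWh/t

W = 3.5661 kWh/t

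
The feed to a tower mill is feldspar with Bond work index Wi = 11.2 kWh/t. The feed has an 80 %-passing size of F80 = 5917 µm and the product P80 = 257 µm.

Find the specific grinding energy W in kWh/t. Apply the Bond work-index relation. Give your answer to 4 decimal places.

W = 10 Wi / √P80 − 10 Wi / √F80
1/√257 = 0.062378;  1/√5917 = 0.013000
W = 10·11.2·(0.062378 − 0.013000) = 5.5303 kWh/t

W = 5.5303 kWh/t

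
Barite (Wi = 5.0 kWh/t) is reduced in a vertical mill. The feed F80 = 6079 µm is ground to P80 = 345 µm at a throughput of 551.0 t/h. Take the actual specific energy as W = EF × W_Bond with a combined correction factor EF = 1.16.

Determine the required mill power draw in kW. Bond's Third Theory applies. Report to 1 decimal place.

W = 10·Wi·(P80^(-½) − F80^(-½))
W = 10·5.0·(1/√345 − 1/√6079) = 10·5.0·(0.041012) = 2.0506 kWh/t
With EF = 1.16: W = 2.0506·1.16 = 2.3787 kWh/t
Power = W × throughput = 2.3787 kWh/t × 551.0 t/h = 1310.7 kW

P = 1310.7 kW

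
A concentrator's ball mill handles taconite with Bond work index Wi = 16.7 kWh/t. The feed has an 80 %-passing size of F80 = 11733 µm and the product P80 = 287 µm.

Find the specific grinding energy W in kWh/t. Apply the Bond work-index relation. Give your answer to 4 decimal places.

W = 8.3160 kWh/t

W = 10·Wi·[P80^(−½) − F80^(−½)]
1/√287 = 0.059028;  1/√11733 = 0.009232
W = 10·16.7·(0.059028 − 0.009232) = 8.3160 kWh/t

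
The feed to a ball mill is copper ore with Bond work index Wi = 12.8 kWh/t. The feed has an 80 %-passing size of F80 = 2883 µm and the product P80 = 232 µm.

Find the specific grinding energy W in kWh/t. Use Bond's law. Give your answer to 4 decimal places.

W = 6.0197 kWh/t

W = 10 Wi (1/√P80 − 1/√F80)  [Bond]
1/√232 = 0.065653;  1/√2883 = 0.018624
W = 10·12.8·(0.065653 − 0.018624) = 6.0197 kWh/t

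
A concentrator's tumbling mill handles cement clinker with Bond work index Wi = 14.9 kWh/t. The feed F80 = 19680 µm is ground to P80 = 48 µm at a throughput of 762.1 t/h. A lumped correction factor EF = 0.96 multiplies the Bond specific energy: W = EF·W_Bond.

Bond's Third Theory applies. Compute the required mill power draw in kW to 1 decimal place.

Bond: W = 10·Wi·(1/√P80 − 1/√F80)
W = 10·14.9·(1/√48 − 1/√19680) = 10·14.9·(0.137209) = 20.4442 kWh/t
Corrected W = EF·W_Bond = 0.96·20.4442 = 19.6264 kWh/t
Power = W × throughput = 19.6264 kWh/t × 762.1 t/h = 14957.3 kW

P = 14957.3 kW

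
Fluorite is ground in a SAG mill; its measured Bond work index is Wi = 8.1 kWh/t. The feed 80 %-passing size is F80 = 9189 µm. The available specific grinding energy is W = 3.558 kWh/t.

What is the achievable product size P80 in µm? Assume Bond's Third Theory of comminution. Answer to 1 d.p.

P80 = 338.4 µm

W = 10·Wi·[P80^(−½) − F80^(−½)]
1/√P80 = 1/√F80 + W/(10·Wi)
  = 3.5580/(10·8.1) + 1/√9189 = 0.043926 + 0.010432 = 0.054358
P80 = (1/0.054358)² = 18.3966² = 338.43 µm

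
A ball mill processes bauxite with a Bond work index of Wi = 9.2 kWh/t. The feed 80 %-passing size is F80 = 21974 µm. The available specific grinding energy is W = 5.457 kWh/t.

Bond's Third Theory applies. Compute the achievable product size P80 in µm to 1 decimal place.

P80 = 229.1 µm

W = 10 Wi / √P80 − 10 Wi / √F80
P80^-0.5 = F80^-0.5 + W/(10 Wi)
  = 5.4570/(10·9.2) + 1/√21974 = 0.059315 + 0.006746 = 0.066061
P80 = (1/0.066061)² = 15.1375² = 229.14 µm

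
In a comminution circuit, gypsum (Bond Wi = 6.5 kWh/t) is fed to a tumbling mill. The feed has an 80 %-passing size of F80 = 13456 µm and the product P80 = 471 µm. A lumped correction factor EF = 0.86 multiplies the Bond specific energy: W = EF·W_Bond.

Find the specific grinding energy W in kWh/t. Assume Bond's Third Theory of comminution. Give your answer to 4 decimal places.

W = 2.0938 kWh/t

Bond: W = 10·Wi·(1/√P80 − 1/√F80)
1/√471 = 0.046078;  1/√13456 = 0.008621
W = 10·6.5·(0.046078 − 0.008621) = 2.4347 kWh/t
W_actual = 0.86 × 2.4347 = 2.0938 kWh/t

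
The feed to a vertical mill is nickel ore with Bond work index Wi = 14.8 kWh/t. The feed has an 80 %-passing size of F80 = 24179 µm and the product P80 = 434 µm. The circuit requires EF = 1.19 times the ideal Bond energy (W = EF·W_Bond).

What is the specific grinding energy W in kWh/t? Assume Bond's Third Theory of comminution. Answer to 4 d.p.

W = 10 Wi (1/√P80 − 1/√F80)  [Bond]
1/√434 = 0.048002;  1/√24179 = 0.006431
W = 10·14.8·(0.048002 − 0.006431) = 6.1524 kWh/t
Corrected W = EF·W_Bond = 1.19·6.1524 = 7.3214 kWh/t

W = 7.3214 kWh/t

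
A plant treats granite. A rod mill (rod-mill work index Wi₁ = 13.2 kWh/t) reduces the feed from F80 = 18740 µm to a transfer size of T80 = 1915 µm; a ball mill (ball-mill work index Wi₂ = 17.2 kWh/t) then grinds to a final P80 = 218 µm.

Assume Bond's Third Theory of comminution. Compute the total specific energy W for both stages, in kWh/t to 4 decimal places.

W = 10 Wi / √P80 − 10 Wi / √F80
Stage 1 (18740→1915 µm, Wi₁=13.2): W₁ = 10·13.2·(0.022852 − 0.007305) = 2.0522 kWh/t
Stage 2 (1915→218 µm, Wi₂=17.2): W₂ = 10·17.2·(0.067729 − 0.022852) = 7.7188 kWh/t
W = W₁ + W₂ = 2.0522 + 7.7188 = 9.7710 kWh/t

W = 9.7710 kWh/t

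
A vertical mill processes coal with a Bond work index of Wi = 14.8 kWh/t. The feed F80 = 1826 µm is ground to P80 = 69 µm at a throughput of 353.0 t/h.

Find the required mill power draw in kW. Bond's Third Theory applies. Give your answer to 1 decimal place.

P = 5066.8 kW

Bond:  W = 10 Wi (1/√P − 1/√F)
W = 10·14.8·(1/√69 − 1/√1826) = 10·14.8·(0.096984) = 14.3536 kWh/t
P_mill = W·ṁ = 14.3536·353.0 = 5066.8 kW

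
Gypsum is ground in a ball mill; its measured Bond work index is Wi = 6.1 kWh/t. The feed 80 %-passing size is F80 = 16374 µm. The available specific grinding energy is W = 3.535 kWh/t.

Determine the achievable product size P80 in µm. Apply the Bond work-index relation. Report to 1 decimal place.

P80 = 231.2 µm

W = 10 Wi (P80^-0.5 − F80^-0.5)
⇒ 1/√P80 = W/(10·Wi) + 1/√F80
  = 3.5350/(10·6.1) + 1/√16374 = 0.057951 + 0.007815 = 0.065766
P80 = (1/0.065766)² = 15.2055² = 231.21 µm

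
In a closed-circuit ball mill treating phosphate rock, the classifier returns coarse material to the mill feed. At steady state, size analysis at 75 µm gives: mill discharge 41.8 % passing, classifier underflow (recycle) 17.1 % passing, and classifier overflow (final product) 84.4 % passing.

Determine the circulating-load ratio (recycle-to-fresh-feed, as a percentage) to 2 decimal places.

Two-product formula at 75 µm:
(1+r)d = ru + o → r = (o−d)/(d−u)
r = (84.4 − 41.8)/(41.8 − 17.1) = 42.6/24.7 = 1.7247
CL = 100·r = 172.47 %

CL = 172.47 %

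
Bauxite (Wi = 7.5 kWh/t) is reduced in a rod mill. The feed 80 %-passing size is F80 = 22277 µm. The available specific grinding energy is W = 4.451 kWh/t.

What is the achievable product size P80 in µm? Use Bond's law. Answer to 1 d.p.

P80 = 229.2 µm

W = 10 Wi / √P80 − 10 Wi / √F80
1/√P80 = 1/√F80 + W/(10·Wi)
  = 4.4510/(10·7.5) + 1/√22277 = 0.059347 + 0.006700 = 0.066047
P80 = (1/0.066047)² = 15.1408² = 229.24 µm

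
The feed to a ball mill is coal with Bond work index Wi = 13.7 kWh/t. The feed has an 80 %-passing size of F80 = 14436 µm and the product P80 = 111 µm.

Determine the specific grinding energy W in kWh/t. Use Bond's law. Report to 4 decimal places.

W = 10 Wi / √P80 − 10 Wi / √F80
1/√111 = 0.094916;  1/√14436 = 0.008323
W = 10·13.7·(0.094916 − 0.008323) = 11.8632 kWh/t

W = 11.8632 kWh/t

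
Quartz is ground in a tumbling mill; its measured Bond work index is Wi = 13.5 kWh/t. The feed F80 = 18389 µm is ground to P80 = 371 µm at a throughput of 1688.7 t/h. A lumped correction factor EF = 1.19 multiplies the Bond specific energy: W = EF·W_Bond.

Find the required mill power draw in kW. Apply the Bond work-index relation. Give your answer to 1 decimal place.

P = 12084.1 kW

W = 10 Wi (1/√P80 − 1/√F80)  [Bond]
W = 10·13.5·(1/√371 − 1/√18389) = 10·13.5·(0.044543) = 6.0133 kWh/t
Corrected W = EF·W_Bond = 1.19·6.0133 = 7.1559 kWh/t
P_mill = W·ṁ = 7.1559·1688.7 = 12084.1 kW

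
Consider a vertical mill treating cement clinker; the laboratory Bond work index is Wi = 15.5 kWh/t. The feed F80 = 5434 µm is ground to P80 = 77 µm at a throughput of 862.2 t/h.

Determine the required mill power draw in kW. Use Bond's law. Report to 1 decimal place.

W = 10·Wi·[P80^(−½) − F80^(−½)]
W = 10·15.5·(1/√77 − 1/√5434) = 10·15.5·(0.100395) = 15.5612 kWh/t
Power = W × throughput = 15.5612 kWh/t × 862.2 t/h = 13416.9 kW

P = 13416.9 kW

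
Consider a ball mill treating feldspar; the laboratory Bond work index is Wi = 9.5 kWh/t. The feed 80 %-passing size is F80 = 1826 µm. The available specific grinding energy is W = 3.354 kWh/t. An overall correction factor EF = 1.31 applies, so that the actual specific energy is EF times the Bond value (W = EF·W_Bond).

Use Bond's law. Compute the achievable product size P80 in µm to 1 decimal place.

Bond: W = 10·Wi·(1/√P80 − 1/√F80)
W_Bond = W / EF = 3.354 / 1.31 = 2.5603 kWh/t
⇒ 1/√P80 = W_Bond/(10·Wi) + 1/√F80
  = 2.5603/(10·9.5) + 1/√1826 = 0.026951 + 0.023402 = 0.050352
P80 = (1/0.050352)² = 19.8600² = 394.42 µm

P80 = 394.4 µm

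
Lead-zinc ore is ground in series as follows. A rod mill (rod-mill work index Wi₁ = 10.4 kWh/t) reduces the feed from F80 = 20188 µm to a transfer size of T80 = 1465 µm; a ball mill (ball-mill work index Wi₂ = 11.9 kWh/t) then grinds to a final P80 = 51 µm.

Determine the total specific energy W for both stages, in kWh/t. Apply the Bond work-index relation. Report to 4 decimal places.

W = 10·Wi·[P80^(−½) − F80^(−½)]
Stage 1 (20188→1465 µm, Wi₁=10.4): W₁ = 10·10.4·(0.026126 − 0.007038) = 1.9852 kWh/t
Stage 2 (1465→51 µm, Wi₂=11.9): W₂ = 10·11.9·(0.140028 − 0.026126) = 13.5543 kWh/t
W = W₁ + W₂ = 1.9852 + 13.5543 = 15.5395 kWh/t

W = 15.5395 kWh/t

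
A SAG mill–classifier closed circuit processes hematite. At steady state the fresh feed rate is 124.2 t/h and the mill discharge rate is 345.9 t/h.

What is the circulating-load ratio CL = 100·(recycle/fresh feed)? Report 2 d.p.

M = F + R at steady state, so:
R = M − F = 345.9 − 124.2 = 221.7 t/h
CL = 100·R/F = 100·221.7/124.2 = 178.50 %

CL = 178.50 %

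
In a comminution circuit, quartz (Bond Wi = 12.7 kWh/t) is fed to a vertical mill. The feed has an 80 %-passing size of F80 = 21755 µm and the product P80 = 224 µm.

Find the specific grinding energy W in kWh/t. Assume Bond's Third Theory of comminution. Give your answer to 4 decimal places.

W = 10·Wi·[P80^(−½) − F80^(−½)]
1/√224 = 0.066815;  1/√21755 = 0.006780
W = 10·12.7·(0.066815 − 0.006780) = 7.6245 kWh/t

W = 7.6245 kWh/t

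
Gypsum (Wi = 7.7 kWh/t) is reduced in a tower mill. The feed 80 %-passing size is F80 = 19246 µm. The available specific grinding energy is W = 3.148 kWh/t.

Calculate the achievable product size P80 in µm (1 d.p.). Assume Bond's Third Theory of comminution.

W = 10 Wi (P80^-0.5 − F80^-0.5)
1/√P80 = 1/√F80 + W/(10·Wi)
  = 3.1480/(10·7.7) + 1/√19246 = 0.040883 + 0.007208 = 0.048091
P80 = (1/0.048091)² = 20.7938² = 432.38 µm

P80 = 432.4 µm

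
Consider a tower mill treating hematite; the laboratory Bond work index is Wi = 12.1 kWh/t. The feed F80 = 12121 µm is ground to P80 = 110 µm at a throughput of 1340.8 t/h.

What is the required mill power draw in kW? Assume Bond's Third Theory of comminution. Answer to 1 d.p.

P = 13995.1 kW

W = 10·Wi·(P80^(-½) − F80^(-½))
W = 10·12.1·(1/√110 − 1/√12121) = 10·12.1·(0.086263) = 10.4379 kWh/t
Mill draw = 10.4379 × 1340.8 = 13995.1 kW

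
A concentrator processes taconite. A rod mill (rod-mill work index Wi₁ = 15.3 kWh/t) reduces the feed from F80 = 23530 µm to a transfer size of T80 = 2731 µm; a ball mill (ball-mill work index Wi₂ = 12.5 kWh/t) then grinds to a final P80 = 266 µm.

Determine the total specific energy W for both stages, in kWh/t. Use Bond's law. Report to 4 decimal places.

W = 10 Wi (P80^-0.5 − F80^-0.5)
Stage 1 (23530→2731 µm, Wi₁=15.3): W₁ = 10·15.3·(0.019135 − 0.006519) = 1.9303 kWh/t
Stage 2 (2731→266 µm, Wi₂=12.5): W₂ = 10·12.5·(0.061314 − 0.019135) = 5.2723 kWh/t
W = W₁ + W₂ = 1.9303 + 5.2723 = 7.2026 kWh/t

W = 7.2026 kWh/t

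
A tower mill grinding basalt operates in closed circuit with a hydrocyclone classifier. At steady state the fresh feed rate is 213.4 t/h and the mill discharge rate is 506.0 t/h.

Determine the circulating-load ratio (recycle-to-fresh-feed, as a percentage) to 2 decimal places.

M = F + R at steady state, so:
R = M − F = 506.0 − 213.4 = 292.6 t/h
CL = 100·R/F = 100·292.6/213.4 = 137.11 %

CL = 137.11 %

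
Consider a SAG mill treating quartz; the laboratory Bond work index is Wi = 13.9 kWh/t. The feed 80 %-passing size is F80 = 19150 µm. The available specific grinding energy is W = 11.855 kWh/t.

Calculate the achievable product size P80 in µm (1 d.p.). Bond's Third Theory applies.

W = 10 Wi / √P80 − 10 Wi / √F80
⇒ 1/√P80 = W/(10 Wi) + 1/√F80
  = 11.8550/(10·13.9) + 1/√19150 = 0.085288 + 0.007226 = 0.092514
P80 = (1/0.092514)² = 10.8092² = 116.84 µm

P80 = 116.8 µm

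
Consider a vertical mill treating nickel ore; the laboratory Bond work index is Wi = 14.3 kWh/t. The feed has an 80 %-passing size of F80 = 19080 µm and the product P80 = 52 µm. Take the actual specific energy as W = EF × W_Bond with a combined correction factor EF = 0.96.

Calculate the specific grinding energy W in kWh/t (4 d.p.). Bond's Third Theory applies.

W = 10 Wi (1/√P80 − 1/√F80)  [Bond]
1/√52 = 0.138675;  1/√19080 = 0.007240
W = 10·14.3·(0.138675 − 0.007240) = 18.7953 kWh/t
With EF = 0.96: W = 18.7953·0.96 = 18.0435 kWh/t

W = 18.0435 kWh/t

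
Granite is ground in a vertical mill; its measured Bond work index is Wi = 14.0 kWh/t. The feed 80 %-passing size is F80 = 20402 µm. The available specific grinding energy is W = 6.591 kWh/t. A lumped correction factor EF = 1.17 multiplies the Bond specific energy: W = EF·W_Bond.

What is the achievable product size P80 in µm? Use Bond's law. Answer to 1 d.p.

W = 10 Wi (1/√P80 − 1/√F80)  [Bond]
W_Bond = W / EF = 6.591 / 1.17 = 5.6333 kWh/t
P80^-0.5 = F80^-0.5 + W_Bond/(10 Wi)
  = 5.6333/(10·14.0) + 1/√20402 = 0.040238 + 0.007001 = 0.047239
P80 = (1/0.047239)² = 21.1689² = 448.12 µm

P80 = 448.1 µm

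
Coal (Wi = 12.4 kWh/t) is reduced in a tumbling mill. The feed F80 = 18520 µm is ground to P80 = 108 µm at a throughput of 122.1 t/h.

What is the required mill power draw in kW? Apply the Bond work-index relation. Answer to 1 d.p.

P = 1345.6 kW

W = 10 Wi (P80^-0.5 − F80^-0.5)
W = 10·12.4·(1/√108 − 1/√18520) = 10·12.4·(0.088877) = 11.0207 kWh/t
P_mill = W·ṁ = 11.0207·122.1 = 1345.6 kW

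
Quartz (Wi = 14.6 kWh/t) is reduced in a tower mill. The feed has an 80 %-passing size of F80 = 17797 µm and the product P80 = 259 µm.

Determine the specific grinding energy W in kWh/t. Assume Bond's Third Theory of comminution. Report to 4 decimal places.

W = 7.9776 kWh/t

W = 10·Wi·(P80^(-½) − F80^(-½))
1/√259 = 0.062137;  1/√17797 = 0.007496
W = 10·14.6·(0.062137 − 0.007496) = 7.9776 kWh/t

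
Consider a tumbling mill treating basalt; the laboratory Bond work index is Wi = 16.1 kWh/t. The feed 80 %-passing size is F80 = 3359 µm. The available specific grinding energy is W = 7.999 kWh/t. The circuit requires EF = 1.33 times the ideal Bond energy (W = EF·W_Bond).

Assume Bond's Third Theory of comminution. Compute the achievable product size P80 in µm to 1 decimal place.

P80 = 335.3 µm

W = 10 Wi (1/√P80 − 1/√F80)  [Bond]
W_Bond = W / EF = 7.999 / 1.33 = 6.0143 kWh/t
P80^(−½) = W_Bond/(10 Wi) + F80^(−½)
  = 6.0143/(10·16.1) + 1/√3359 = 0.037356 + 0.017254 = 0.054610
P80 = (1/0.054610)² = 18.3117² = 335.32 µm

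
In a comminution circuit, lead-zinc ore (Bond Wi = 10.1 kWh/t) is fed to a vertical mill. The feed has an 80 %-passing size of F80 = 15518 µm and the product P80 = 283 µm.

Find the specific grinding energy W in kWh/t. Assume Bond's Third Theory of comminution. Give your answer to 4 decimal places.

W = 10 Wi (1/√P80 − 1/√F80)  [Bond]
1/√283 = 0.059444;  1/√15518 = 0.008028
W = 10·10.1·(0.059444 − 0.008028) = 5.1930 kWh/t

W = 5.1930 kWh/t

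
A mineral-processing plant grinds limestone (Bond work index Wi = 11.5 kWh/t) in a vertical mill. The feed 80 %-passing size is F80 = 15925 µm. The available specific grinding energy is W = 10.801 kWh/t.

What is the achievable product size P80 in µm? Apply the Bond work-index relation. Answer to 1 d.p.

W = 10·Wi·[P80^(−½) − F80^(−½)]
⇒ 1/√P80 = W/(10·Wi) + 1/√F80
  = 10.8010/(10·11.5) + 1/√15925 = 0.093922 + 0.007924 = 0.101846
P80 = (1/0.101846)² = 9.8187² = 96.41 µm

P80 = 96.4 µm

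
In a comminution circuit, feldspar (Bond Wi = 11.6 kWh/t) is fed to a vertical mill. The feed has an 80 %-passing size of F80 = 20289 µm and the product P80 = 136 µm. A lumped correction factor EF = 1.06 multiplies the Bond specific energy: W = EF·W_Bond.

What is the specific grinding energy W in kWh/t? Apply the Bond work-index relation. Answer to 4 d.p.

W = 9.6805 kWh/t

W = 10 Wi (P80^-0.5 − F80^-0.5)
1/√136 = 0.085749;  1/√20289 = 0.007021
W = 10·11.6·(0.085749 − 0.007021) = 9.1325 kWh/t
Corrected W = EF·W_Bond = 1.06·9.1325 = 9.6805 kWh/t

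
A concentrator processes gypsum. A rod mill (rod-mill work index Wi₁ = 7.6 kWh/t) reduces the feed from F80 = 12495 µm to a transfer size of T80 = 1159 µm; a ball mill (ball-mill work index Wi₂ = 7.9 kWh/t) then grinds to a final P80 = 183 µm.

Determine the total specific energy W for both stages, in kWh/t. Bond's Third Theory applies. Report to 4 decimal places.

W = 5.0718 kWh/t

W = 10·Wi·[P80^(−½) − F80^(−½)]
Stage 1 (12495→1159 µm, Wi₁=7.6): W₁ = 10·7.6·(0.029374 − 0.008946) = 1.5525 kWh/t
Stage 2 (1159→183 µm, Wi₂=7.9): W₂ = 10·7.9·(0.073922 − 0.029374) = 3.5193 kWh/t
W = W₁ + W₂ = 1.5525 + 3.5193 = 5.0718 kWh/t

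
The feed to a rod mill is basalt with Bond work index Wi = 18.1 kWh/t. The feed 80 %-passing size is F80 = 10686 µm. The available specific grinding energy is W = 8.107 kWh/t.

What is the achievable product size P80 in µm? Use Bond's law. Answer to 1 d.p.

P80 = 337.1 µm

W = 10 Wi / √P80 − 10 Wi / √F80
P80^-0.5 = F80^-0.5 + W/(10 Wi)
  = 8.1070/(10·18.1) + 1/√10686 = 0.044790 + 0.009674 = 0.054464
P80 = (1/0.054464)² = 18.3608² = 337.12 µm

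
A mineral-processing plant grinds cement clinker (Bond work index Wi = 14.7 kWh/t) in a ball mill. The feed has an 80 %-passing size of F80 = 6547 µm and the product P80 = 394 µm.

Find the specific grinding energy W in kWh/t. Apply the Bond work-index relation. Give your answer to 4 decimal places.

W = 5.5890 kWh/t

W = 10 Wi (1/√P80 − 1/√F80)  [Bond]
1/√394 = 0.050379;  1/√6547 = 0.012359
W = 10·14.7·(0.050379 − 0.012359) = 5.5890 kWh/t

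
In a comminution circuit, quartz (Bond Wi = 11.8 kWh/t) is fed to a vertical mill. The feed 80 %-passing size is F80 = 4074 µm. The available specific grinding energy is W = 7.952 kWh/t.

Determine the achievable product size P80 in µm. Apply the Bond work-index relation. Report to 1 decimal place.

P80 = 145.0 µm

W = 10 Wi (P80^-0.5 − F80^-0.5)
⇒ 1/√P80 = W/(10·Wi) + 1/√F80
  = 7.9520/(10·11.8) + 1/√4074 = 0.067390 + 0.015667 = 0.083057
P80 = (1/0.083057)² = 12.0399² = 144.96 µm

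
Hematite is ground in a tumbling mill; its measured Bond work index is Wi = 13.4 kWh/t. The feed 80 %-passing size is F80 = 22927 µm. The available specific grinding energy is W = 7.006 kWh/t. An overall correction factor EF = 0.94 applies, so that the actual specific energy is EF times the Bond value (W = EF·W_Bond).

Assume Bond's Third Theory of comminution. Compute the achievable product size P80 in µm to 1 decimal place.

W = 10 Wi (P80^-0.5 − F80^-0.5)
W_Bond = W / EF = 7.006 / 0.94 = 7.4532 kWh/t
P80^(−½) = W_Bond/(10 Wi) + F80^(−½)
  = 7.4532/(10·13.4) + 1/√22927 = 0.055621 + 0.006604 = 0.062225
P80 = (1/0.062225)² = 16.0707² = 258.27 µm

P80 = 258.3 µm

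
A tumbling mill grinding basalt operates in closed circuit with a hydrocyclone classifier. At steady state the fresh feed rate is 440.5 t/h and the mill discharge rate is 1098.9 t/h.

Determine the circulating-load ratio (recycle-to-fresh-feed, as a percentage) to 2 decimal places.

CL = 149.47 %

Discharge = new feed + return, hence
R = M − F = 1098.9 − 440.5 = 658.4 t/h
CL = 100·R/F = 100·658.4/440.5 = 149.47 %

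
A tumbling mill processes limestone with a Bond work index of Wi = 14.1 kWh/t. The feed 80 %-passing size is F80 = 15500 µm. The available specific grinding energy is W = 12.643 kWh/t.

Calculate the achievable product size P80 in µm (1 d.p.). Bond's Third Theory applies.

P80 = 104.8 µm

W = 10·Wi·(P80^(-½) − F80^(-½))
P80^(−½) = W/(10 Wi) + F80^(−½)
  = 12.6430/(10·14.1) + 1/√15500 = 0.089667 + 0.008032 = 0.097699
P80 = (1/0.097699)² = 10.2355² = 104.77 µm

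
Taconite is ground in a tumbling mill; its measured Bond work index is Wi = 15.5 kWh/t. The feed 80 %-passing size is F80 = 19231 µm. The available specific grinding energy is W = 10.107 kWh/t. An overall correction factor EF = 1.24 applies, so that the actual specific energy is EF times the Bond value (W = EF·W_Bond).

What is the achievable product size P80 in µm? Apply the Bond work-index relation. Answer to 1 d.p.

Bond: W = 10·Wi·(1/√P80 − 1/√F80)
W_Bond = W / EF = 10.107 / 1.24 = 8.1508 kWh/t
⇒ 1/√P80 = W_Bond/(10 Wi) + 1/√F80
  = 8.1508/(10·15.5) + 1/√19231 = 0.052586 + 0.007211 = 0.059797
P80 = (1/0.059797)² = 16.7233² = 279.67 µm

P80 = 279.7 µm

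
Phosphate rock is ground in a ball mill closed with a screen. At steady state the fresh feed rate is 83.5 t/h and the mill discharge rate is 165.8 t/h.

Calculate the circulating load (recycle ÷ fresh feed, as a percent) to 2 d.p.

Steady state: M = F + R.
R = M − F = 165.8 − 83.5 = 82.3 t/h
CL = 100·R/F = 100·82.3/83.5 = 98.56 %

CL = 98.56 %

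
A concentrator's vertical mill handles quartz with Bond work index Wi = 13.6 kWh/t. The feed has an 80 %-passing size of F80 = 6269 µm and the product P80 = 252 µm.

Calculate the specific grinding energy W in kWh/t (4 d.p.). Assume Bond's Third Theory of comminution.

W = 10 Wi (1/√P80 − 1/√F80)  [Bond]
1/√252 = 0.062994;  1/√6269 = 0.012630
W = 10·13.6·(0.062994 − 0.012630) = 6.8495 kWh/t

W = 6.8495 kWh/t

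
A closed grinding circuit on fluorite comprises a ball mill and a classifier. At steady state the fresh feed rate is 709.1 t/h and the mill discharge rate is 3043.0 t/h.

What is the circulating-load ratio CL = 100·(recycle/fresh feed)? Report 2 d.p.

M = F + R at steady state, so:
R = M − F = 3043.0 − 709.1 = 2333.9 t/h
CL = 100·R/F = 100·2333.9/709.1 = 329.14 %

CL = 329.14 %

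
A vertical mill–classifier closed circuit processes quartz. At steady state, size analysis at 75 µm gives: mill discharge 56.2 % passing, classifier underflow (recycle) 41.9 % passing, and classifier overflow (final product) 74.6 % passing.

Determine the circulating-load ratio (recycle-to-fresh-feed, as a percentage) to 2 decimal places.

CL = 128.67 %

Balance %-passing 75 µm (r = R/F):
(1+r)d = ru + o → r = (o−d)/(d−u)
r = (74.6 − 56.2)/(56.2 − 41.9) = 18.4/14.3 = 1.2867
CL = 100·r = 128.67 %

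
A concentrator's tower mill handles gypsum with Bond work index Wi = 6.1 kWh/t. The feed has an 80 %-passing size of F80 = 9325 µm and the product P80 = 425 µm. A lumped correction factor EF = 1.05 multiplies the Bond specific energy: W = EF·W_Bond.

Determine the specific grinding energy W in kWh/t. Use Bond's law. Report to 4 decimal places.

W = 2.4436 kWh/t

W = 10 Wi (1/√P80 − 1/√F80)  [Bond]
1/√425 = 0.048507;  1/√9325 = 0.010356
W = 10·6.1·(0.048507 − 0.010356) = 2.3272 kWh/t
With EF = 1.05: W = 2.3272·1.05 = 2.4436 kWh/t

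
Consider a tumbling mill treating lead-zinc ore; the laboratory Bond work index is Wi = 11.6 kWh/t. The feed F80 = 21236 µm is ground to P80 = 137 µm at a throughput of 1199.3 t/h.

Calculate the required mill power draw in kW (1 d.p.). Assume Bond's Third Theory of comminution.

W = 10·Wi·[P80^(−½) − F80^(−½)]
W = 10·11.6·(1/√137 − 1/√21236) = 10·11.6·(0.078574) = 9.1145 kWh/t
Mill draw = 9.1145 × 1199.3 = 10931.1 kW

P = 10931.1 kW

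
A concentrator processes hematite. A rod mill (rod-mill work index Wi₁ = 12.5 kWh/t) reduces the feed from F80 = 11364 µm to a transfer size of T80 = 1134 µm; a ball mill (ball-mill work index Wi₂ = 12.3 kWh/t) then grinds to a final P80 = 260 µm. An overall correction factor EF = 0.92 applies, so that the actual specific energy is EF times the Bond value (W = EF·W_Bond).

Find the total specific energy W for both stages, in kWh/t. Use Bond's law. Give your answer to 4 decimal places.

W = 10 Wi / √P80 − 10 Wi / √F80
Stage 1 (11364→1134 µm, Wi₁=12.5): W₁ = 10·12.5·(0.029696 − 0.009381) = 2.5394 kWh/t
Stage 2 (1134→260 µm, Wi₂=12.3): W₂ = 10·12.3·(0.062017 − 0.029696) = 3.9756 kWh/t
W = W₁ + W₂ = 2.5394 + 3.9756 = 6.5149 kWh/t
Apply correction: 6.5149 × 0.92 = 5.9937 kWh/t

W = 5.9937 kWh/t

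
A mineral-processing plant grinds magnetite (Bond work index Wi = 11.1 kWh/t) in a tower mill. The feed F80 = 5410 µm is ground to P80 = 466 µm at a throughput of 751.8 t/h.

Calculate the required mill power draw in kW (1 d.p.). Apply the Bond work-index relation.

Bond: W = 10·Wi·(1/√P80 − 1/√F80)
W = 10·11.1·(1/√466 − 1/√5410) = 10·11.1·(0.032728) = 3.6329 kWh/t
P = W·T = 3.6329·751.8 = 2731.2 kW

P = 2731.2 kW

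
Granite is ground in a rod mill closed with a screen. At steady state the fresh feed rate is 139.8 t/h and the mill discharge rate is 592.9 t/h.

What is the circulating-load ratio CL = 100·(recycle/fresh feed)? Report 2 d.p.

CL = 324.11 %

Mill node: discharge = fresh + recycle.
R = M − F = 592.9 − 139.8 = 453.1 t/h
CL = 100·R/F = 100·453.1/139.8 = 324.11 %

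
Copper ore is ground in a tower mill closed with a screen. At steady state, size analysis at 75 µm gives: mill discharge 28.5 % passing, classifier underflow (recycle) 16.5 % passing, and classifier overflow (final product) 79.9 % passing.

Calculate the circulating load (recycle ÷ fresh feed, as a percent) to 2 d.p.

Let r = R/F. Size balance at 75 µm:
r = (o − d)/(d − u)
r = (79.9 − 28.5)/(28.5 − 16.5) = 51.4/12.0 = 4.2833
CL = 100·r = 428.33 %

CL = 428.33 %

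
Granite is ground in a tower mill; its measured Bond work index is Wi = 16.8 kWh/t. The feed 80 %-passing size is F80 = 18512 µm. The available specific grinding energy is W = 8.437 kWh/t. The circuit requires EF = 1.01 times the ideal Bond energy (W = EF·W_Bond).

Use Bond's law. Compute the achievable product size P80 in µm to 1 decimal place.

P80 = 307.0 µm

W = 10·Wi·[P80^(−½) − F80^(−½)]
W_Bond = W / EF = 8.437 / 1.01 = 8.3535 kWh/t
P80^(−½) = W_Bond/(10 Wi) + F80^(−½)
  = 8.3535/(10·16.8) + 1/√18512 = 0.049723 + 0.007350 = 0.057073
P80 = (1/0.057073)² = 17.5215² = 307.00 µm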